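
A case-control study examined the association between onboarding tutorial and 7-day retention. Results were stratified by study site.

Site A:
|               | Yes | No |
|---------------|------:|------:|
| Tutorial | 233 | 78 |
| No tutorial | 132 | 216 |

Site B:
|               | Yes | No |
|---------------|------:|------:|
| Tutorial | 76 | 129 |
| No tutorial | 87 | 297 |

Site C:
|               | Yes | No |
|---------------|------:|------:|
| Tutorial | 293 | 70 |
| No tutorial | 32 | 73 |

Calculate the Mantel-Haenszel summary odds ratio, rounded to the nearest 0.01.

OR_MH = Σ(aᵢdᵢ/nᵢ) / Σ(bᵢcᵢ/nᵢ), where nᵢ is the stratum total.
Stratum 1 (Site A): n = 659; a·d/n = 233·216/659 = 76.3703; b·c/n = 78·132/659 = 15.6237
Stratum 2 (Site B): n = 589; a·d/n = 76·297/589 = 38.3226; b·c/n = 129·87/589 = 19.0543
Stratum 3 (Site C): n = 468; a·d/n = 293·73/468 = 45.7030; b·c/n = 70·32/468 = 4.7863
OR_MH = (76.3703 + 38.3226 + 45.7030) / (15.6237 + 19.0543 + 4.7863) = 160.3958 / 39.4643 = 4.06432

4.06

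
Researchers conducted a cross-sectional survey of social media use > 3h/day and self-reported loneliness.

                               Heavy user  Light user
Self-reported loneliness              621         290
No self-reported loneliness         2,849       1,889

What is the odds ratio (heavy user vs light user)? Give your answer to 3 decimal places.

1.420

Reading the table with exposure as columns: a = 621 (Heavy user, case), b = 2849 (Heavy user, non-case), c = 290 (Light user, case), d = 1889.
OR = (a·d)/(b·c) = (621 × 1889) / (2849 × 290) = 1173069 / 826210 = 1.41982
The odds of self-reported loneliness are about 1.42 times as high in the heavy user group.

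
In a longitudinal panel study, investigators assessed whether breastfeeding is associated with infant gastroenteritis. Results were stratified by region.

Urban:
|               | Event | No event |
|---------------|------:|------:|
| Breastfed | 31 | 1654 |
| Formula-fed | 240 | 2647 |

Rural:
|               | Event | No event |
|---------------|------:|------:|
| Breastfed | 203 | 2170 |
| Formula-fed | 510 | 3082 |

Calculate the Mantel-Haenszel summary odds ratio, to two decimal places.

0.45

OR_MH = Σ(aᵢdᵢ/nᵢ) / Σ(bᵢcᵢ/nᵢ), where nᵢ is the stratum total.
Stratum 1 (Urban): n = 4572; a·d/n = 31·2647/4572 = 17.9477; b·c/n = 1654·240/4572 = 86.8241
Stratum 2 (Rural): n = 5965; a·d/n = 203·3082/5965 = 104.8862; b·c/n = 2170·510/5965 = 185.5323
OR_MH = (17.9477 + 104.8862) / (86.8241 + 185.5323) = 122.8339 / 272.3564 = 0.45100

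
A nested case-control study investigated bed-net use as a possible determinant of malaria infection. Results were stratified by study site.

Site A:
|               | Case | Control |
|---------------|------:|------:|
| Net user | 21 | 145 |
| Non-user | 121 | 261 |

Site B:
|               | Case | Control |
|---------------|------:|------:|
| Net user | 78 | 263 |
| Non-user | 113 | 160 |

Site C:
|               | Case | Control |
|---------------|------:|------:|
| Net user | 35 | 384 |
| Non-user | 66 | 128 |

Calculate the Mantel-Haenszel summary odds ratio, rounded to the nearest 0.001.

0.309

OR_MH = Σ(aᵢdᵢ/nᵢ) / Σ(bᵢcᵢ/nᵢ), where nᵢ is the stratum total.
Stratum 1 (Site A): n = 548; a·d/n = 21·261/548 = 10.0018; b·c/n = 145·121/548 = 32.0164
Stratum 2 (Site B): n = 614; a·d/n = 78·160/614 = 20.3257; b·c/n = 263·113/614 = 48.4023
Stratum 3 (Site C): n = 613; a·d/n = 35·128/613 = 7.3083; b·c/n = 384·66/613 = 41.3442
OR_MH = (10.0018 + 20.3257 + 7.3083) / (32.0164 + 48.4023 + 41.3442) = 37.6359 / 121.7629 = 0.30909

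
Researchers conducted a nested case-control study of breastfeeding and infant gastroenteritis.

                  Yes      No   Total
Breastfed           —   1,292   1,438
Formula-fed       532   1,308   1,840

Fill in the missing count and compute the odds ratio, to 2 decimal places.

The missing cell is in the exposed row: 1438 − 1292 = 146.
So a = 146, b = 1292, c = 532, d = 1308.
OR = (a·d)/(b·c) = (146 × 1308) / (1292 × 532) = 190968 / 687344 = 0.27783

0.28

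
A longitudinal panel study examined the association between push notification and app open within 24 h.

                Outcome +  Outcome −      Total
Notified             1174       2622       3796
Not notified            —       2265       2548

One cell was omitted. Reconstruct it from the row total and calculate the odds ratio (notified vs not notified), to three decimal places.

The missing cell is in the unexposed row: 2548 − 2265 = 283.
So a = 1174, b = 2622, c = 283, d = 2265.
OR = (a·d)/(b·c) = (1174 × 2265) / (2622 × 283) = 2659110 / 742026 = 3.58358

3.584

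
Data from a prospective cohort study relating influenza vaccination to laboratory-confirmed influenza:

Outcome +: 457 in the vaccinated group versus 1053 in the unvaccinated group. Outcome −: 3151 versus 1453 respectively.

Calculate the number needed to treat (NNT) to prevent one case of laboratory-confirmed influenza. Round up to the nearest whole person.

Risk in treated group = 457/3608 = 0.12666; risk in control = 1053/2506 = 0.42019.
Absolute risk reduction = 0.42019 − 0.12666 = 0.29353
NNT = 1 / ARR = 1 / 0.29353 = 3.407 → round up → 4

4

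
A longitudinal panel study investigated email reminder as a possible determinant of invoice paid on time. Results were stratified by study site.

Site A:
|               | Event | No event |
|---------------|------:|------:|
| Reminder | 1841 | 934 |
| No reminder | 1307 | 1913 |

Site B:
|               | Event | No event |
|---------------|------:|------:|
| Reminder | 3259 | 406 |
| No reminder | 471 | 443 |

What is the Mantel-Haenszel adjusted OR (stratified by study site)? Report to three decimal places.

OR_MH = Σ(aᵢdᵢ/nᵢ) / Σ(bᵢcᵢ/nᵢ), where nᵢ is the stratum total.
Stratum 1 (Site A): n = 5995; a·d/n = 1841·1913/5995 = 587.4617; b·c/n = 934·1307/5995 = 203.6260
Stratum 2 (Site B): n = 4579; a·d/n = 3259·443/4579 = 315.2953; b·c/n = 406·471/4579 = 41.7615
OR_MH = (587.4617 + 315.2953) / (203.6260 + 41.7615) = 902.7570 / 245.3875 = 3.67890

3.679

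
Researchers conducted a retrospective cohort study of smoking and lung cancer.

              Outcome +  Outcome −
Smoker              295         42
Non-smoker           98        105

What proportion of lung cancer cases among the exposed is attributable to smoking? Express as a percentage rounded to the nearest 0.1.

Cells: a = 295, b = 42, c = 98, d = 105.
Risk in exposed = 295/337 = 0.87537; risk in unexposed = 98/203 = 0.48276.
RR = 0.87537/0.48276 = 1.81327
AR% = (RR − 1)/RR × 100 = (1.81327 − 1)/1.81327 × 100 = 44.8510%

44.9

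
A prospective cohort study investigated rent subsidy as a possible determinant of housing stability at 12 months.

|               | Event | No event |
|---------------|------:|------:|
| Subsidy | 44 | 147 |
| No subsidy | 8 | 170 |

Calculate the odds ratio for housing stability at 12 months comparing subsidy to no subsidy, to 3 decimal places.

Cells: a = 44, b = 147, c = 8, d = 170.
OR = (a·d)/(b·c) = (44 × 170) / (147 × 8) = 7480 / 1176 = 6.36054
The odds of housing stability at 12 months are about 6.36 times as high in the subsidy group.

6.361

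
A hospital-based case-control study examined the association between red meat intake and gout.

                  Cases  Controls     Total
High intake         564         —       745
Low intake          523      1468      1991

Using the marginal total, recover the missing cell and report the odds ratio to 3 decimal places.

8.746

The missing cell is in the exposed row: 745 − 564 = 181.
So a = 564, b = 181, c = 523, d = 1468.
OR = (a·d)/(b·c) = (564 × 1468) / (181 × 523) = 827952 / 94663 = 8.74631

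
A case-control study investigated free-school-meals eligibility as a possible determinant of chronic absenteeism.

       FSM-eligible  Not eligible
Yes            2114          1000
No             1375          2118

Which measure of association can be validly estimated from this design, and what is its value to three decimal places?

3.256

Reading the table with exposure as columns: a = 2114 (FSM-eligible, case), b = 1375 (FSM-eligible, non-case), c = 1000 (Not eligible, case), d = 2118.
This is a case-control study: participants were sampled on outcome status, so risks in the source population cannot be estimated directly — relative risk is not valid here. The odds ratio is the appropriate measure.
OR = (a·d)/(b·c) = (2114 × 2118) / (1375 × 1000) = 4477452 / 1375000 = 3.25633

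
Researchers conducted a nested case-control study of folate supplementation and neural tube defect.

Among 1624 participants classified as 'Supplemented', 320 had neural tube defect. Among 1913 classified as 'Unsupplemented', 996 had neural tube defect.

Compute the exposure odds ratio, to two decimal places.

0.23

From the description: a = 320, b = 1304, c = 996, d = 917.
OR = (a·d)/(b·c) = (320 × 917) / (1304 × 996) = 293440 / 1298784 = 0.22593
Exposure is associated with lower odds of neural tube defect (OR = 0.23 < 1).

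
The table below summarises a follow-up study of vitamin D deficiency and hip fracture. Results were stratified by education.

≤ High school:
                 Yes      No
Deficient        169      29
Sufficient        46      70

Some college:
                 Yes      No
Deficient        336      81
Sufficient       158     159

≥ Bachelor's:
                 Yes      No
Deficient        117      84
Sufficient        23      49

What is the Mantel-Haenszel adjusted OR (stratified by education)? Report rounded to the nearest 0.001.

OR_MH = Σ(aᵢdᵢ/nᵢ) / Σ(bᵢcᵢ/nᵢ), where nᵢ is the stratum total.
Stratum 1 (≤ High school): n = 314; a·d/n = 169·70/314 = 37.6752; b·c/n = 29·46/314 = 4.2484
Stratum 2 (Some college): n = 734; a·d/n = 336·159/734 = 72.7847; b·c/n = 81·158/734 = 17.4360
Stratum 3 (≥ Bachelor's): n = 273; a·d/n = 117·49/273 = 21.0000; b·c/n = 84·23/273 = 7.0769
OR_MH = (37.6752 + 72.7847 + 21.0000) / (4.2484 + 17.4360 + 7.0769) = 131.4599 / 28.7613 = 4.57072

4.571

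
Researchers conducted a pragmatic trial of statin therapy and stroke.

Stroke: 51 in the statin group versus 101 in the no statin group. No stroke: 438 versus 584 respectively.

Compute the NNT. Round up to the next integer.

24

Risk in treated group = 51/489 = 0.10429; risk in control = 101/685 = 0.14745.
Absolute risk reduction = 0.14745 − 0.10429 = 0.04315
NNT = 1 / ARR = 1 / 0.04315 = 23.175 → round up → 24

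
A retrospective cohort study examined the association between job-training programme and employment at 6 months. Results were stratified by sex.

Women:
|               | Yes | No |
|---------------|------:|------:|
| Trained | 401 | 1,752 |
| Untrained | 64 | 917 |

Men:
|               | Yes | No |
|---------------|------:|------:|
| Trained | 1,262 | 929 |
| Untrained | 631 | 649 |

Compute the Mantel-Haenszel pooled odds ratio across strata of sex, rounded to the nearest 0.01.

1.73

OR_MH = Σ(aᵢdᵢ/nᵢ) / Σ(bᵢcᵢ/nᵢ), where nᵢ is the stratum total.
Stratum 1 (Women): n = 3134; a·d/n = 401·917/3134 = 117.3315; b·c/n = 1752·64/3134 = 35.7779
Stratum 2 (Men): n = 3471; a·d/n = 1262·649/3471 = 235.9660; b·c/n = 929·631/3471 = 168.8848
OR_MH = (117.3315 + 235.9660) / (35.7779 + 168.8848) = 353.2975 / 204.6627 = 1.72624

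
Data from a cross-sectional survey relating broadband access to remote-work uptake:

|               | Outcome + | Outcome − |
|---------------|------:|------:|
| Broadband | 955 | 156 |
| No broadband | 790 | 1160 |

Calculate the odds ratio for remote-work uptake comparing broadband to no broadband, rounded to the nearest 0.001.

8.989

Cells: a = 955, b = 156, c = 790, d = 1160.
OR = (a·d)/(b·c) = (955 × 1160) / (156 × 790) = 1107800 / 123240 = 8.98896
The odds of remote-work uptake are about 8.99 times as high in the broadband group.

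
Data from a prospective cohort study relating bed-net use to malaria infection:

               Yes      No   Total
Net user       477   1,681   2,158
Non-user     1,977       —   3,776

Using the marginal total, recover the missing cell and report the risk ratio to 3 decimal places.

0.422

The missing cell is in the unexposed row: 3776 − 1977 = 1799.
So a = 477, b = 1681, c = 1977, d = 1799.
RR = [a/(a+b)] / [c/(c+d)] = (477/2158) / (1977/3776) = 0.22104/0.52357 = 0.42217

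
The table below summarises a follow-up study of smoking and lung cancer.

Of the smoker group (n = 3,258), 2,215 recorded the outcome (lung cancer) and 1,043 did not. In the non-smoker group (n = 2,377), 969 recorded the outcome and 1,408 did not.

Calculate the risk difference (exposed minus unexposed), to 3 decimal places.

From the description: a = 2215, b = 1043, c = 969, d = 1408.
Risk in exposed = 2215/3258 = 0.679865; risk in unexposed = 969/2377 = 0.407657.
Risk difference = 0.679865 − 0.407657 = 0.272208

0.272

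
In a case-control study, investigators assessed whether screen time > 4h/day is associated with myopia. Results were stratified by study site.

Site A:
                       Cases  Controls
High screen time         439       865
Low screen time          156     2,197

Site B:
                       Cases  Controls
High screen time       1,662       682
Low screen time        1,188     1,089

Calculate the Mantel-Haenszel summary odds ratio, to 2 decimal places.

3.09

OR_MH = Σ(aᵢdᵢ/nᵢ) / Σ(bᵢcᵢ/nᵢ), where nᵢ is the stratum total.
Stratum 1 (Site A): n = 3657; a·d/n = 439·2197/3657 = 263.7361; b·c/n = 865·156/3657 = 36.8991
Stratum 2 (Site B): n = 4621; a·d/n = 1662·1089/4621 = 391.6724; b·c/n = 682·1188/4621 = 175.3335
OR_MH = (263.7361 + 391.6724) / (36.8991 + 175.3335) = 655.4085 / 212.2326 = 3.08816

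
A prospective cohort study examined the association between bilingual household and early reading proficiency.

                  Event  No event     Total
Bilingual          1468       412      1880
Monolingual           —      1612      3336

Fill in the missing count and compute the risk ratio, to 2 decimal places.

1.51

The missing cell is in the unexposed row: 3336 − 1612 = 1724.
So a = 1468, b = 412, c = 1724, d = 1612.
RR = [a/(a+b)] / [c/(c+d)] = (1468/1880) / (1724/3336) = 0.78085/0.51679 = 1.51097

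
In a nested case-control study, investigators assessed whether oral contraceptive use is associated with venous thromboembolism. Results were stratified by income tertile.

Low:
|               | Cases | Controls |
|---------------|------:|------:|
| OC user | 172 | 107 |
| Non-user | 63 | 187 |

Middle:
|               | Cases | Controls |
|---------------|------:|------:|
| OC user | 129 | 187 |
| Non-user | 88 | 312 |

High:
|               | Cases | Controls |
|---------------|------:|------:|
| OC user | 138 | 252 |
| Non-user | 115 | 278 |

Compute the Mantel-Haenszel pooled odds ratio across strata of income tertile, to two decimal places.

2.28

OR_MH = Σ(aᵢdᵢ/nᵢ) / Σ(bᵢcᵢ/nᵢ), where nᵢ is the stratum total.
Stratum 1 (Low): n = 529; a·d/n = 172·187/529 = 60.8015; b·c/n = 107·63/529 = 12.7429
Stratum 2 (Middle): n = 716; a·d/n = 129·312/716 = 56.2123; b·c/n = 187·88/716 = 22.9832
Stratum 3 (High): n = 783; a·d/n = 138·278/783 = 48.9962; b·c/n = 252·115/783 = 37.0115
OR_MH = (60.8015 + 56.2123 + 48.9962) / (12.7429 + 22.9832 + 37.0115) = 166.0100 / 72.7376 = 2.28231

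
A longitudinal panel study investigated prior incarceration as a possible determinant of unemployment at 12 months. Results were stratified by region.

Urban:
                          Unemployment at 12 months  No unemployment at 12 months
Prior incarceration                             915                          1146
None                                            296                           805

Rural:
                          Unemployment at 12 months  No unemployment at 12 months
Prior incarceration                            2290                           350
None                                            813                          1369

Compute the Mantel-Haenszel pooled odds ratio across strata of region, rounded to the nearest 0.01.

OR_MH = Σ(aᵢdᵢ/nᵢ) / Σ(bᵢcᵢ/nᵢ), where nᵢ is the stratum total.
Stratum 1 (Urban): n = 3162; a·d/n = 915·805/3162 = 232.9459; b·c/n = 1146·296/3162 = 107.2789
Stratum 2 (Rural): n = 4822; a·d/n = 2290·1369/4822 = 650.1472; b·c/n = 350·813/4822 = 59.0108
OR_MH = (232.9459 + 650.1472) / (107.2789 + 59.0108) = 883.0932 / 166.2897 = 5.31057

5.31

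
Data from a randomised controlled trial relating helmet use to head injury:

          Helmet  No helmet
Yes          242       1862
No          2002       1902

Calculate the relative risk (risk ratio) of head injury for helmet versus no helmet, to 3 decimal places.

Reading the table with exposure as columns: a = 242 (Helmet, case), b = 2002 (Helmet, non-case), c = 1862 (No helmet, case), d = 1902.
Risk in exposed = 242/2244 = 0.10784; risk in unexposed = 1862/3764 = 0.49469.
RR = 0.10784 / 0.49469 = 0.21800
The risk is 78% lower among the exposed than among the unexposed.

0.218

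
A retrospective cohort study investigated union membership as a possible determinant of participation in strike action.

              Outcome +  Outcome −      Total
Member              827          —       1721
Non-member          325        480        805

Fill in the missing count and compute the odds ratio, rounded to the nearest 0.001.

The missing cell is in the exposed row: 1721 − 827 = 894.
So a = 827, b = 894, c = 325, d = 480.
OR = (a·d)/(b·c) = (827 × 480) / (894 × 325) = 396960 / 290550 = 1.36624

1.366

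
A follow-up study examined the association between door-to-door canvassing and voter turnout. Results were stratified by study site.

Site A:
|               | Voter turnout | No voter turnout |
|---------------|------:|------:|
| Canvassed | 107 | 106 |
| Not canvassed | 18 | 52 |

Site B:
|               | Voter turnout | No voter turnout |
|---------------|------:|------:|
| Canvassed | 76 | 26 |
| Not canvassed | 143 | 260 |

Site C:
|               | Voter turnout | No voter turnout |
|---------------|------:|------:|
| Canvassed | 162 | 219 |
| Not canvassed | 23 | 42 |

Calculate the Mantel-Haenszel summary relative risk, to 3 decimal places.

RR_MH = Σ(aᵢ·n₀ᵢ/nᵢ) / Σ(cᵢ·n₁ᵢ/nᵢ), with n₁ᵢ = aᵢ+bᵢ (exposed), n₀ᵢ = cᵢ+dᵢ (unexposed), nᵢ = n₁ᵢ+n₀ᵢ.
Stratum 1 (Site A): n₁ = 213, n₀ = 70, n = 283; a·n₀/n = 107·70/283 = 26.4664; c·n₁/n = 18·213/283 = 13.5477
Stratum 2 (Site B): n₁ = 102, n₀ = 403, n = 505; a·n₀/n = 76·403/505 = 60.6495; c·n₁/n = 143·102/505 = 28.8832
Stratum 3 (Site C): n₁ = 381, n₀ = 65, n = 446; a·n₀/n = 162·65/446 = 23.6099; c·n₁/n = 23·381/446 = 19.6480
RR_MH = (26.4664 + 60.6495 + 23.6099) / (13.5477 + 28.8832 + 19.6480) = 110.7258 / 62.0789 = 1.78363

1.784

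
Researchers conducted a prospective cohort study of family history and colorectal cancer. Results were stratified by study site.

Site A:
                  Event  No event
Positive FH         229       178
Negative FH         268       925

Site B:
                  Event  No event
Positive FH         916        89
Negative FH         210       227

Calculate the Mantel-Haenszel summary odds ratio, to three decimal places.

6.466

OR_MH = Σ(aᵢdᵢ/nᵢ) / Σ(bᵢcᵢ/nᵢ), where nᵢ is the stratum total.
Stratum 1 (Site A): n = 1600; a·d/n = 229·925/1600 = 132.3906; b·c/n = 178·268/1600 = 29.8150
Stratum 2 (Site B): n = 1442; a·d/n = 916·227/1442 = 144.1969; b·c/n = 89·210/1442 = 12.9612
OR_MH = (132.3906 + 144.1969) / (29.8150 + 12.9612) = 276.5876 / 42.7762 = 6.46593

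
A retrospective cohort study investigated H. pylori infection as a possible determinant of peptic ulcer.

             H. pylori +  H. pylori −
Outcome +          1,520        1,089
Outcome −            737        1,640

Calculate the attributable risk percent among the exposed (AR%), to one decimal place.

Reading the table with exposure as columns: a = 1520 (H. pylori +, case), b = 737 (H. pylori +, non-case), c = 1089 (H. pylori −, case), d = 1640.
Risk in exposed = 1520/2257 = 0.67346; risk in unexposed = 1089/2729 = 0.39905.
RR = 0.67346/0.39905 = 1.68767
AR% = (RR − 1)/RR × 100 = (1.68767 − 1)/1.68767 × 100 = 40.7467%

40.7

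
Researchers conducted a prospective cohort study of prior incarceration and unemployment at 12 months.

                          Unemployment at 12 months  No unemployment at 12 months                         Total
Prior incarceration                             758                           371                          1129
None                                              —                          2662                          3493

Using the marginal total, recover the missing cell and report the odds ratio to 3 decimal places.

6.545

The missing cell is in the unexposed row: 3493 − 2662 = 831.
So a = 758, b = 371, c = 831, d = 2662.
OR = (a·d)/(b·c) = (758 × 2662) / (371 × 831) = 2017796 / 308301 = 6.54489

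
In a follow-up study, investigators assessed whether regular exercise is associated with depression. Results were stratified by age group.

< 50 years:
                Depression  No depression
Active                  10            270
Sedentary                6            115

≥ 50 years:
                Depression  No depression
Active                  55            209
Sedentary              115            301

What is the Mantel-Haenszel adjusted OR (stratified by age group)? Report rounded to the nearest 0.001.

OR_MH = Σ(aᵢdᵢ/nᵢ) / Σ(bᵢcᵢ/nᵢ), where nᵢ is the stratum total.
Stratum 1 (< 50 years): n = 401; a·d/n = 10·115/401 = 2.8678; b·c/n = 270·6/401 = 4.0399
Stratum 2 (≥ 50 years): n = 680; a·d/n = 55·301/680 = 24.3456; b·c/n = 209·115/680 = 35.3456
OR_MH = (2.8678 + 24.3456) / (4.0399 + 35.3456) = 27.2134 / 39.3855 = 0.69095

0.691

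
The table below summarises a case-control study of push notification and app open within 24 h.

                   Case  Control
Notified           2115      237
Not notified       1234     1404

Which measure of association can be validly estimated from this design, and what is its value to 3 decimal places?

Cells: a = 2115, b = 237, c = 1234, d = 1404.
This is a case-control study: participants were sampled on outcome status, so risks in the source population cannot be estimated directly — relative risk is not valid here. The odds ratio is the appropriate measure.
OR = (a·d)/(b·c) = (2115 × 1404) / (237 × 1234) = 2969460 / 292458 = 10.15346

10.153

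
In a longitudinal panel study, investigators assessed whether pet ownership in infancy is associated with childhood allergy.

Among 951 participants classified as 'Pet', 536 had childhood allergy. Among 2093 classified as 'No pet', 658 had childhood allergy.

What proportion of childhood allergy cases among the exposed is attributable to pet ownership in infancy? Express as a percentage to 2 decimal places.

44.22

From the description: a = 536, b = 415, c = 658, d = 1435.
Risk in exposed = 536/951 = 0.56362; risk in unexposed = 658/2093 = 0.31438.
RR = 0.56362/0.31438 = 1.79278
AR% = (RR − 1)/RR × 100 = (1.79278 − 1)/1.79278 × 100 = 44.2208%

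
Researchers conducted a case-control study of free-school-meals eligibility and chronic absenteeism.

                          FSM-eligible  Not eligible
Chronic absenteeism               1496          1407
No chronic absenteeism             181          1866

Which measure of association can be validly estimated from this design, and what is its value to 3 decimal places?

10.962

Reading the table with exposure as columns: a = 1496 (FSM-eligible, case), b = 181 (FSM-eligible, non-case), c = 1407 (Not eligible, case), d = 1866.
This is a case-control study: participants were sampled on outcome status, so risks in the source population cannot be estimated directly — relative risk is not valid here. The odds ratio is the appropriate measure.
OR = (a·d)/(b·c) = (1496 × 1866) / (181 × 1407) = 2791536 / 254667 = 10.96151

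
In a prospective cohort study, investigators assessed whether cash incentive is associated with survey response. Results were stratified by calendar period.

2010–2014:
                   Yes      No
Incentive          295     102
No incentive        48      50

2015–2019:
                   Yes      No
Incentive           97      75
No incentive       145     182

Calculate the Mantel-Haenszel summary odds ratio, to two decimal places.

OR_MH = Σ(aᵢdᵢ/nᵢ) / Σ(bᵢcᵢ/nᵢ), where nᵢ is the stratum total.
Stratum 1 (2010–2014): n = 495; a·d/n = 295·50/495 = 29.7980; b·c/n = 102·48/495 = 9.8909
Stratum 2 (2015–2019): n = 499; a·d/n = 97·182/499 = 35.3788; b·c/n = 75·145/499 = 21.7936
OR_MH = (29.7980 + 35.3788) / (9.8909 + 21.7936) = 65.1767 / 31.6845 = 2.05705

2.06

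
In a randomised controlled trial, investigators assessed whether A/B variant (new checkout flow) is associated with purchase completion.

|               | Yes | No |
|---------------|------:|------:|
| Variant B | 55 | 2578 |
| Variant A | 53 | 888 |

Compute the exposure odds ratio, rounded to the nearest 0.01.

0.36

Cells: a = 55, b = 2578, c = 53, d = 888.
OR = (a·d)/(b·c) = (55 × 888) / (2578 × 53) = 48840 / 136634 = 0.35745
Exposure is associated with lower odds of purchase completion (OR = 0.36 < 1).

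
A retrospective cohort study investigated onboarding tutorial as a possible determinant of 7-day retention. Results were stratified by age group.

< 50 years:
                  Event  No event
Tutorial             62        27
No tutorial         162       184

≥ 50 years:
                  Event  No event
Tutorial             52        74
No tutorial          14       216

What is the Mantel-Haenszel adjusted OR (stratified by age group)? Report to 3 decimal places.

OR_MH = Σ(aᵢdᵢ/nᵢ) / Σ(bᵢcᵢ/nᵢ), where nᵢ is the stratum total.
Stratum 1 (< 50 years): n = 435; a·d/n = 62·184/435 = 26.2253; b·c/n = 27·162/435 = 10.0552
Stratum 2 (≥ 50 years): n = 356; a·d/n = 52·216/356 = 31.5506; b·c/n = 74·14/356 = 2.9101
OR_MH = (26.2253 + 31.5506) / (10.0552 + 2.9101) = 57.7758 / 12.9653 = 4.45620

4.456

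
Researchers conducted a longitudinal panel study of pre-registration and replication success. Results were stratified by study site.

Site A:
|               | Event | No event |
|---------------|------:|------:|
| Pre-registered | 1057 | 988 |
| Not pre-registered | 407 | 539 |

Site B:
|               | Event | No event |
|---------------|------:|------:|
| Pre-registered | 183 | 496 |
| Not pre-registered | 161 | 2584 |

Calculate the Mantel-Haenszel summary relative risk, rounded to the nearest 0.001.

RR_MH = Σ(aᵢ·n₀ᵢ/nᵢ) / Σ(cᵢ·n₁ᵢ/nᵢ), with n₁ᵢ = aᵢ+bᵢ (exposed), n₀ᵢ = cᵢ+dᵢ (unexposed), nᵢ = n₁ᵢ+n₀ᵢ.
Stratum 1 (Site A): n₁ = 2045, n₀ = 946, n = 2991; a·n₀/n = 1057·946/2991 = 334.3103; c·n₁/n = 407·2045/2991 = 278.2732
Stratum 2 (Site B): n₁ = 679, n₀ = 2745, n = 3424; a·n₀/n = 183·2745/3424 = 146.7100; c·n₁/n = 161·679/3424 = 31.9273
RR_MH = (334.3103 + 146.7100) / (278.2732 + 31.9273) = 481.0203 / 310.2004 = 1.55068

1.551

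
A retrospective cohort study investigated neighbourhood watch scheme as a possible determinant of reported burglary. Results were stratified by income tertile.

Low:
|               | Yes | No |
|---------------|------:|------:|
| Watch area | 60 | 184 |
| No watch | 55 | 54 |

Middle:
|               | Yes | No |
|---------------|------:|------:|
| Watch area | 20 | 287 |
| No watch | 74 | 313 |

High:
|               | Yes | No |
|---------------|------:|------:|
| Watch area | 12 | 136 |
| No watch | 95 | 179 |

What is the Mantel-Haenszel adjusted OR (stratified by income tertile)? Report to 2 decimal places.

OR_MH = Σ(aᵢdᵢ/nᵢ) / Σ(bᵢcᵢ/nᵢ), where nᵢ is the stratum total.
Stratum 1 (Low): n = 353; a·d/n = 60·54/353 = 9.1785; b·c/n = 184·55/353 = 28.6686
Stratum 2 (Middle): n = 694; a·d/n = 20·313/694 = 9.0202; b·c/n = 287·74/694 = 30.6023
Stratum 3 (High): n = 422; a·d/n = 12·179/422 = 5.0900; b·c/n = 136·95/422 = 30.6161
OR_MH = (9.1785 + 9.0202 + 5.0900) / (28.6686 + 30.6023 + 30.6161) = 23.2887 / 89.8870 = 0.25909

0.26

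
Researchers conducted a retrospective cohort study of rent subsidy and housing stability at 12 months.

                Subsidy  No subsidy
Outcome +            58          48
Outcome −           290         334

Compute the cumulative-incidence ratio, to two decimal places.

1.33

Reading the table with exposure as columns: a = 58 (Subsidy, case), b = 290 (Subsidy, non-case), c = 48 (No subsidy, case), d = 334.
Risk in exposed = 58/348 = 0.16667; risk in unexposed = 48/382 = 0.12565.
RR = 0.16667 / 0.12565 = 1.32639
The risk among the exposed is 1.33 times that among the unexposed.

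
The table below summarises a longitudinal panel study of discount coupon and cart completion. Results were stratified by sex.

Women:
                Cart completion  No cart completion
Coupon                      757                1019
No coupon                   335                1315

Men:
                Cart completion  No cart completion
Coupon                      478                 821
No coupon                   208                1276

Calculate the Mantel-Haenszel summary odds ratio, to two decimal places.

3.17

OR_MH = Σ(aᵢdᵢ/nᵢ) / Σ(bᵢcᵢ/nᵢ), where nᵢ is the stratum total.
Stratum 1 (Women): n = 3426; a·d/n = 757·1315/3426 = 290.5590; b·c/n = 1019·335/3426 = 99.6395
Stratum 2 (Men): n = 2783; a·d/n = 478·1276/2783 = 219.1621; b·c/n = 821·208/2783 = 61.3611
OR_MH = (290.5590 + 219.1621) / (99.6395 + 61.3611) = 509.7210 / 161.0006 = 3.16596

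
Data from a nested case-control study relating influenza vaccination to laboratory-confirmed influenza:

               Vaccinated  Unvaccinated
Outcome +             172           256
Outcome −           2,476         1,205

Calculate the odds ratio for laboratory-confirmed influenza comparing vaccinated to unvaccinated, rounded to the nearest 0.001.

Reading the table with exposure as columns: a = 172 (Vaccinated, case), b = 2476 (Vaccinated, non-case), c = 256 (Unvaccinated, case), d = 1205.
OR = (a·d)/(b·c) = (172 × 1205) / (2476 × 256) = 207260 / 633856 = 0.32698
Exposure is associated with lower odds of laboratory-confirmed influenza (OR = 0.33 < 1).

0.327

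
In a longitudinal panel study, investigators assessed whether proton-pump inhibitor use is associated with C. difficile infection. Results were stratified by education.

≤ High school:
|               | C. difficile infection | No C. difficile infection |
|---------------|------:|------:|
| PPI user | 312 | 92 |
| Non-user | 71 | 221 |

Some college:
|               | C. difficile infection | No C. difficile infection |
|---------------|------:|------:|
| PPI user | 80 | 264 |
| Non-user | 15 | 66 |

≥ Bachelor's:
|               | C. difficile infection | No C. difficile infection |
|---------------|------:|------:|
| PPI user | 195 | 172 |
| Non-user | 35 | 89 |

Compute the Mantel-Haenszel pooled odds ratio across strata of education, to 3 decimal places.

OR_MH = Σ(aᵢdᵢ/nᵢ) / Σ(bᵢcᵢ/nᵢ), where nᵢ is the stratum total.
Stratum 1 (≤ High school): n = 696; a·d/n = 312·221/696 = 99.0690; b·c/n = 92·71/696 = 9.3851
Stratum 2 (Some college): n = 425; a·d/n = 80·66/425 = 12.4235; b·c/n = 264·15/425 = 9.3176
Stratum 3 (≥ Bachelor's): n = 491; a·d/n = 195·89/491 = 35.3462; b·c/n = 172·35/491 = 12.2607
OR_MH = (99.0690 + 12.4235 + 35.3462) / (9.3851 + 9.3176 + 12.2607) = 146.8387 / 30.9634 = 4.74233

4.742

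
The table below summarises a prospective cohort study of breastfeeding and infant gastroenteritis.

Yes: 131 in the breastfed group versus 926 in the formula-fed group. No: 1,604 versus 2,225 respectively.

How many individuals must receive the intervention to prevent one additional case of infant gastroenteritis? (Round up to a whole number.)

5

Risk in treated group = 131/1735 = 0.07550; risk in control = 926/3151 = 0.29387.
Absolute risk reduction = 0.29387 − 0.07550 = 0.21837
NNT = 1 / ARR = 1 / 0.21837 = 4.579 → round up → 5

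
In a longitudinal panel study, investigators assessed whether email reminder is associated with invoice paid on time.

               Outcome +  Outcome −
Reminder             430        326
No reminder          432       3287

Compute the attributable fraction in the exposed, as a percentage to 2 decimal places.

79.58

Cells: a = 430, b = 326, c = 432, d = 3287.
Risk in exposed = 430/756 = 0.56878; risk in unexposed = 432/3719 = 0.11616.
RR = 0.56878/0.11616 = 4.89654
AR% = (RR − 1)/RR × 100 = (4.89654 − 1)/4.89654 × 100 = 79.5774%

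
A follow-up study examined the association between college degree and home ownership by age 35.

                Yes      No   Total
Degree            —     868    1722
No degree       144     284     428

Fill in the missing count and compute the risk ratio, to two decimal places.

The missing cell is in the exposed row: 1722 − 868 = 854.
So a = 854, b = 868, c = 144, d = 284.
RR = [a/(a+b)] / [c/(c+d)] = (854/1722) / (144/428) = 0.49593/0.33645 = 1.47403

1.47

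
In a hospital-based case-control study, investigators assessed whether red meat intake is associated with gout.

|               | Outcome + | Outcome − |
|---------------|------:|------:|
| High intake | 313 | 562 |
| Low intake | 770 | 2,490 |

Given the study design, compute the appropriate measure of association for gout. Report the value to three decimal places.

1.801

Cells: a = 313, b = 562, c = 770, d = 2490.
This is a hospital-based case-control study: participants were sampled on outcome status, so risks in the source population cannot be estimated directly — relative risk is not valid here. The odds ratio is the appropriate measure.
OR = (a·d)/(b·c) = (313 × 2490) / (562 × 770) = 779370 / 432740 = 1.80101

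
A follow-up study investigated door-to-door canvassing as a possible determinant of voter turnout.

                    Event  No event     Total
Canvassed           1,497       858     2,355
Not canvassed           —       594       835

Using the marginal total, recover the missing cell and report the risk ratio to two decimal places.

2.20

The missing cell is in the unexposed row: 835 − 594 = 241.
So a = 1497, b = 858, c = 241, d = 594.
RR = [a/(a+b)] / [c/(c+d)] = (1497/2355) / (241/835) = 0.63567/0.28862 = 2.20242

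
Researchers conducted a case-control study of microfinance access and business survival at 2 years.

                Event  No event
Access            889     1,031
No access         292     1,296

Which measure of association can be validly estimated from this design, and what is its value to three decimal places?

Cells: a = 889, b = 1031, c = 292, d = 1296.
This is a case-control study: participants were sampled on outcome status, so risks in the source population cannot be estimated directly — relative risk is not valid here. The odds ratio is the appropriate measure.
OR = (a·d)/(b·c) = (889 × 1296) / (1031 × 292) = 1152144 / 301052 = 3.82706

3.827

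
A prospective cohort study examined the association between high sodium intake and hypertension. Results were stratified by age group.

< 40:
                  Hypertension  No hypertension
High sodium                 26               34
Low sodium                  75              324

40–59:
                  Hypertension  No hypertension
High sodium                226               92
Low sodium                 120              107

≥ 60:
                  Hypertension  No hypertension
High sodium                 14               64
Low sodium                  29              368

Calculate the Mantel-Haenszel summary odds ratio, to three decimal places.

OR_MH = Σ(aᵢdᵢ/nᵢ) / Σ(bᵢcᵢ/nᵢ), where nᵢ is the stratum total.
Stratum 1 (< 40): n = 459; a·d/n = 26·324/459 = 18.3529; b·c/n = 34·75/459 = 5.5556
Stratum 2 (40–59): n = 545; a·d/n = 226·107/545 = 44.3706; b·c/n = 92·120/545 = 20.2569
Stratum 3 (≥ 60): n = 475; a·d/n = 14·368/475 = 10.8463; b·c/n = 64·29/475 = 3.9074
OR_MH = (18.3529 + 44.3706 + 10.8463) / (5.5556 + 20.2569 + 3.9074) = 73.5699 / 29.7198 = 2.47545

2.475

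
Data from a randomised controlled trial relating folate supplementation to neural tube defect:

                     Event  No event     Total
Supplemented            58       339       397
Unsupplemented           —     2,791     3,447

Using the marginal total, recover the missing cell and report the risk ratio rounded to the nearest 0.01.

The missing cell is in the unexposed row: 3447 − 2791 = 656.
So a = 58, b = 339, c = 656, d = 2791.
RR = [a/(a+b)] / [c/(c+d)] = (58/397) / (656/3447) = 0.14610/0.19031 = 0.76767

0.77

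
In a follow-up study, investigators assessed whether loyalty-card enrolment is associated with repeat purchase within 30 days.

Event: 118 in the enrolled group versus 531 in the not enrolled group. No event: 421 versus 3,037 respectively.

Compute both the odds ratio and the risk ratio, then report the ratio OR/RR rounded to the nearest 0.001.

1.090

From the description: a = 118, b = 421, c = 531, d = 3037.
OR = (118·3037)/(421·531) = 358366/223551 = 1.60306
Risk in exposed = 118/539 = 0.21892; risk in unexposed = 531/3568 = 0.14882; RR = 1.47104
OR/RR = 1.60306 / 1.47104 = 1.08975
The outcome is not rare, so the OR lies further from 1 than the RR.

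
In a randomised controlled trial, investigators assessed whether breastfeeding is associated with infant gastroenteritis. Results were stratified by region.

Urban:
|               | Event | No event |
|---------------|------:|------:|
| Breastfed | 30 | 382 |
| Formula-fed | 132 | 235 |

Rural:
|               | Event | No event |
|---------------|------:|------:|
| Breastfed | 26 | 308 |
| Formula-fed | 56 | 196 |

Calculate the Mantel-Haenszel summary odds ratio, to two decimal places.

OR_MH = Σ(aᵢdᵢ/nᵢ) / Σ(bᵢcᵢ/nᵢ), where nᵢ is the stratum total.
Stratum 1 (Urban): n = 779; a·d/n = 30·235/779 = 9.0501; b·c/n = 382·132/779 = 64.7291
Stratum 2 (Rural): n = 586; a·d/n = 26·196/586 = 8.6962; b·c/n = 308·56/586 = 29.4334
OR_MH = (9.0501 + 8.6962) / (64.7291 + 29.4334) = 17.7463 / 94.1626 = 0.18846

0.19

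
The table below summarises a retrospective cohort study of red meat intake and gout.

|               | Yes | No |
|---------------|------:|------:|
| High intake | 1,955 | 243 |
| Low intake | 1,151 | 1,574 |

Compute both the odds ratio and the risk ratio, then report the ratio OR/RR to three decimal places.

Cells: a = 1955, b = 243, c = 1151, d = 1574.
OR = (1955·1574)/(243·1151) = 3077170/279693 = 11.00196
Risk in exposed = 1955/2198 = 0.88944; risk in unexposed = 1151/2725 = 0.42239; RR = 2.10577
OR/RR = 11.00196 / 2.10577 = 5.22468
The outcome is not rare, so the OR lies further from 1 than the RR.

5.225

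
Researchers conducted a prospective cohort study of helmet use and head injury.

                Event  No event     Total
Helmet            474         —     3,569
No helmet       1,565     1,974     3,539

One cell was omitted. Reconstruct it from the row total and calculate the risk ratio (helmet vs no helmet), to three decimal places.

The missing cell is in the exposed row: 3569 − 474 = 3095.
So a = 474, b = 3095, c = 1565, d = 1974.
RR = [a/(a+b)] / [c/(c+d)] = (474/3569) / (1565/3539) = 0.13281/0.44222 = 0.30033

0.300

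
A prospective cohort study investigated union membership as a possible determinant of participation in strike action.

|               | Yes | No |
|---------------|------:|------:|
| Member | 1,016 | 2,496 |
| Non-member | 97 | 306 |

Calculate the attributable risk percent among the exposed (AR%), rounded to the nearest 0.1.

16.8

Cells: a = 1016, b = 2496, c = 97, d = 306.
Risk in exposed = 1016/3512 = 0.28929; risk in unexposed = 97/403 = 0.24069.
RR = 0.28929/0.24069 = 1.20191
AR% = (RR − 1)/RR × 100 = (1.20191 − 1)/1.20191 × 100 = 16.7992%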